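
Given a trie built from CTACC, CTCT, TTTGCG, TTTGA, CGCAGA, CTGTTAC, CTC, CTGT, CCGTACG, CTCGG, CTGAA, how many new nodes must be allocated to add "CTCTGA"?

The longest prefix of "CTCTGA" already in the trie is "CTCT" (length 4).
New nodes needed: |"CTCTGA"| − 4 = 6 − 4 = 2.

2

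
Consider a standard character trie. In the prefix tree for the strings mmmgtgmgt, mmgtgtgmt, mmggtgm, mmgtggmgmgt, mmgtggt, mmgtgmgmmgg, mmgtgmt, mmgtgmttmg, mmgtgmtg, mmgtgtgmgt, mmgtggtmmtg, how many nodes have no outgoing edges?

Leaves are exactly the stored words that no other stored word extends.
Those words: "mmggtgm", "mmgtggmgmgt", "mmgtggtmmtg", "mmgtgmgmmgg", "mmgtgmtg", "mmgtgmttmg", "mmgtgtgmgt", "mmgtgtgmt", "mmmgtgmgt"
Leaf count: 9

9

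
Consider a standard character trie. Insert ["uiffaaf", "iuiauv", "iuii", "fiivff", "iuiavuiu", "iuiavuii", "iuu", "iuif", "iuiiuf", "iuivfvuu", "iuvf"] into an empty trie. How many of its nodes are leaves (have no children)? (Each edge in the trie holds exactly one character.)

10

A leaf is a node with no children — equivalently, the end of a word that is not a proper prefix of any other stored word.
Those words: "fiivff", "iuiauv", "iuiavuii", "iuiavuiu", "iuif", "iuiiuf", "iuivfvuu", "iuu", "iuvf", "uiffaaf"
Leaf count: 10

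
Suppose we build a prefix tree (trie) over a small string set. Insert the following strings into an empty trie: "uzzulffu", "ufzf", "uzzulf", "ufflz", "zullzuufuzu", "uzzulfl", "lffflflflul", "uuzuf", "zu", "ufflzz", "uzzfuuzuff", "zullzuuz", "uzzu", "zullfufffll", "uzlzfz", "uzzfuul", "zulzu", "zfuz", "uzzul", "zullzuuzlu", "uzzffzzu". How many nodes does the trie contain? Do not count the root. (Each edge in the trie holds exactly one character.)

73

Insert word by word; a character creates a node only if that edge doesn't already exist:
  "uzzulffu" → 8 new (u, z, z, u, l, f, f, u)
  "ufzf" → prefix "u" already present; 3 new (f, z, f)
  "uzzulf" → prefix "uzzulf" already present; 0 new (none)
  "ufflz" → prefix "uf" already present; 3 new (f, l, z)
  "zullzuufuzu" → 11 new (z, u, l, l, z, u, u, f, u, z, u)
  "uzzulfl" → prefix "uzzulf" already present; 1 new (l)
  "lffflflflul" → 11 new (l, f, f, f, l, f, l, f, l, u, l)
  "uuzuf" → prefix "u" already present; 4 new (u, z, u, f)
  "zu" → prefix "zu" already present; 0 new (none)
  "ufflzz" → prefix "ufflz" already present; 1 new (z)
  "uzzfuuzuff" → prefix "uzz" already present; 7 new (f, u, u, z, u, f, f)
  "zullzuuz" → prefix "zullzuu" already present; 1 new (z)
  "uzzu" → prefix "uzzu" already present; 0 new (none)
  "zullfufffll" → prefix "zull" already present; 7 new (f, u, f, f, f, l, l)
  "uzlzfz" → prefix "uz" already present; 4 new (l, z, f, z)
  "uzzfuul" → prefix "uzzfuu" already present; 1 new (l)
  "zulzu" → prefix "zul" already present; 2 new (z, u)
  "zfuz" → prefix "z" already present; 3 new (f, u, z)
  "uzzul" → prefix "uzzul" already present; 0 new (none)
  "zullzuuzlu" → prefix "zullzuuz" already present; 2 new (l, u)
  "uzzffzzu" → prefix "uzzf" already present; 4 new (f, z, z, u)
Total nodes = 8 + 3 + 0 + 3 + 11 + 1 + 11 + 4 + 0 + 1 + 7 + 1 + 0 + 7 + 4 + 1 + 2 + 3 + 0 + 2 + 4 = 73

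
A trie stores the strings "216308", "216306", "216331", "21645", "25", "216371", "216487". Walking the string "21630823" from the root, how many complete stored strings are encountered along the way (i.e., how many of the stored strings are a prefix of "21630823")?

Walk "21630823" from the root; an end-of-word marker is hit whenever a stored word is a prefix of "21630823".
Prefixes of the query that are stored words: "216308"
Count: 1

1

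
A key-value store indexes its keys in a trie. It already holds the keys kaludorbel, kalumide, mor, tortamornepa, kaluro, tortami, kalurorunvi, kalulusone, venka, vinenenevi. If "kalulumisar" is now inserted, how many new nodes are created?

Walking "kalulumisar" from the root, the first 6 characters ("kalulu") follow existing edges; "m" is the first miss.
New nodes needed: |"kalulumisar"| − 6 = 11 − 6 = 5.

5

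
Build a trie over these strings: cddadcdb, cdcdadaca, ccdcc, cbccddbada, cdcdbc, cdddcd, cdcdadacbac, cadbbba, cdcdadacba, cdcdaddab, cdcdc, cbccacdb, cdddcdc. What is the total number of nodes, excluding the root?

51

Trace insertions, counting only characters that open a new branch:
  "cddadcdb" → 8 new (c, d, d, a, d, c, d, b)
  "cdcdadaca" → prefix "cd" already present; 7 new (c, d, a, d, a, c, a)
  "ccdcc" → prefix "c" already present; 4 new (c, d, c, c)
  "cbccddbada" → prefix "c" already present; 9 new (b, c, c, d, d, b, a, d, a)
  "cdcdbc" → prefix "cdcd" already present; 2 new (b, c)
  "cdddcd" → prefix "cdd" already present; 3 new (d, c, d)
  "cdcdadacbac" → prefix "cdcdadac" already present; 3 new (b, a, c)
  "cadbbba" → prefix "c" already present; 6 new (a, d, b, b, b, a)
  "cdcdadacba" → prefix "cdcdadacba" already present; 0 new (none)
  "cdcdaddab" → prefix "cdcdad" already present; 3 new (d, a, b)
  "cdcdc" → prefix "cdcd" already present; 1 new (c)
  "cbccacdb" → prefix "cbcc" already present; 4 new (a, c, d, b)
  "cdddcdc" → prefix "cdddcd" already present; 1 new (c)
Total nodes = 8 + 7 + 4 + 9 + 2 + 3 + 3 + 6 + 0 + 3 + 1 + 4 + 1 = 51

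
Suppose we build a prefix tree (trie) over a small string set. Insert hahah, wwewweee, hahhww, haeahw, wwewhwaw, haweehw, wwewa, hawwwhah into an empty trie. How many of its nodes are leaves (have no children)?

Leaves are exactly the stored words that no other stored word extends.
Those words: "haeahw", "hahah", "hahhww", "haweehw", "hawwwhah", "wwewa", "wwewhwaw", "wwewweee"
Leaf count: 8

8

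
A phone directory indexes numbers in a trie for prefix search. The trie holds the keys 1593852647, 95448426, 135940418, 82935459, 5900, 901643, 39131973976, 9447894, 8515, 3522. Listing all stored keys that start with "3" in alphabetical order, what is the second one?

39131973976

Filter for "3…" and sort: "3522", "39131973976"
The 2nd is 39131973976.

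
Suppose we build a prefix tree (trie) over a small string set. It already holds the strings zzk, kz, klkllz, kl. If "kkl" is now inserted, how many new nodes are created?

2

Walking "kkl" from the root, the first 1 characters ("k") follow existing edges; "k" is the first miss.
Each of the 2 remaining characters creates one node.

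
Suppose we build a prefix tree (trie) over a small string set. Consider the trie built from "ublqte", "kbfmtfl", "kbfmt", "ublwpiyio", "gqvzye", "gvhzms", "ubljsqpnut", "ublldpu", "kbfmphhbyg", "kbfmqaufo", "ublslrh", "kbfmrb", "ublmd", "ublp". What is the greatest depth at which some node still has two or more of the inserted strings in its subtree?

Equivalently: take the maximum, over all pairs, of their longest common prefix length.
e.g. "kbfmt" and "kbfmtfl" share the prefix "kbfmt" of length 5; no pair shares a longer one.
Longest shared-prefix length: 5

5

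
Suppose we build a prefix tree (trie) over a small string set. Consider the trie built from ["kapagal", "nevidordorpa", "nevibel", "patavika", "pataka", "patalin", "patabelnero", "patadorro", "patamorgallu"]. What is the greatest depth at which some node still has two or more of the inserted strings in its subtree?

4

Look for the deepest trie node that still has at least two words in its subtree.
e.g. "nevibel" and "nevidordorpa" share the prefix "nevi" of length 4; no pair shares a longer one.
Longest shared-prefix length: 4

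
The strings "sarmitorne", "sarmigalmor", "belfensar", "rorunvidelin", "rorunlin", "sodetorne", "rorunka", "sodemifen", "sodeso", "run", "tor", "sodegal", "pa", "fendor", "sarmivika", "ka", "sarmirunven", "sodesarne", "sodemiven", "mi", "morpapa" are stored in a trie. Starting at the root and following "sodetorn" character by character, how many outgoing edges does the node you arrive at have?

1

Walk "sodetorn" from the root, arriving at one node.
Characters that immediately follow "sodetorn" among the stored strings: {e}.
That node has 1 child edge.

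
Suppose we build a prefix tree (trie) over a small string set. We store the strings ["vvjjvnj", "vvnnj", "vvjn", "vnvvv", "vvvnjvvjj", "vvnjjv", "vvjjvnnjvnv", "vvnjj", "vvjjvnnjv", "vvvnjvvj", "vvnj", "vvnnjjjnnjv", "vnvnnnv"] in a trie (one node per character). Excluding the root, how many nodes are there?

For each word, the new-node count is its length minus the longest prefix already in the trie:
  "vvjjvnj" → 7 new (v, v, j, j, v, n, j)
  "vvnnj" → prefix "vv" already present; 3 new (n, n, j)
  "vvjn" → prefix "vvj" already present; 1 new (n)
  "vnvvv" → prefix "v" already present; 4 new (n, v, v, v)
  "vvvnjvvjj" → prefix "vv" already present; 7 new (v, n, j, v, v, j, j)
  "vvnjjv" → prefix "vvn" already present; 3 new (j, j, v)
  "vvjjvnnjvnv" → prefix "vvjjvn" already present; 5 new (n, j, v, n, v)
  "vvnjj" → prefix "vvnjj" already present; 0 new (none)
  "vvjjvnnjv" → prefix "vvjjvnnjv" already present; 0 new (none)
  "vvvnjvvj" → prefix "vvvnjvvj" already present; 0 new (none)
  "vvnj" → prefix "vvnj" already present; 0 new (none)
  "vvnnjjjnnjv" → prefix "vvnnj" already present; 6 new (j, j, n, n, j, v)
  "vnvnnnv" → prefix "vnv" already present; 4 new (n, n, n, v)
Total nodes = 7 + 3 + 1 + 4 + 7 + 3 + 5 + 0 + 0 + 0 + 0 + 6 + 4 = 40

40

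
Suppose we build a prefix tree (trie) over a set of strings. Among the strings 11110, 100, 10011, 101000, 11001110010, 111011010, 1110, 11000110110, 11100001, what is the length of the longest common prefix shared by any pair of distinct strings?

4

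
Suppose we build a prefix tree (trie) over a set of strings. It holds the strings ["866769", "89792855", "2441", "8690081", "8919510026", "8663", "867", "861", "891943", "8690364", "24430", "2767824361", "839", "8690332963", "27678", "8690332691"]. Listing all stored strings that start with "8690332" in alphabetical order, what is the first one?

8690332691

Filter for "8690332…" and sort: "8690332691", "8690332963"
Position 1: 8690332691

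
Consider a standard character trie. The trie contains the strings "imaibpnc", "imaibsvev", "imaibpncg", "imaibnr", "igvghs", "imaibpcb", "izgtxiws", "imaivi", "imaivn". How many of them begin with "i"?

9

Traverse to the node for "i", then collect every word in that subtree.
Matches: "igvghs", "imaibnr", "imaibpcb", "imaibpnc", "imaibpncg", "imaibsvev", "imaivi", "imaivn", "izgtxiws"
Count: 9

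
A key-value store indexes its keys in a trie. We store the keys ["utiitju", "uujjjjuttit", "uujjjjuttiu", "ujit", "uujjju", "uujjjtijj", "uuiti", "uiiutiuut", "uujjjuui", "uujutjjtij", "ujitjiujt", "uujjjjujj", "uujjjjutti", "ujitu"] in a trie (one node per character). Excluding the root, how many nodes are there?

Count nodes per top-level branch (shared prefixes stored once):
  'u'-branch (uiiutiuut, ujit, ujitjiujt, ujitu, utiitju, uuiti, uujjjjujj, uujjjjutti, uujjjjuttit, uujjjjuttiu, uujjjtijj, uujjju, uujjjuui, uujutjjtij): 54 nodes
Sum: 54

54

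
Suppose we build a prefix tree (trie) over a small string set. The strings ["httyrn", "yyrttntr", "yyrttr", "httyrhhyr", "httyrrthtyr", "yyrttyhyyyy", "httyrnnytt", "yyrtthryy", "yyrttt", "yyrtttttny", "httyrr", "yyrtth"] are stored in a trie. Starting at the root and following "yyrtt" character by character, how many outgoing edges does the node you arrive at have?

The children of the "yyrtt" node are the distinct next characters among strings starting with "yyrtt".
Characters that immediately follow "yyrtt" among the stored strings: {h, n, r, t, y}.
That node has 5 child edges.

5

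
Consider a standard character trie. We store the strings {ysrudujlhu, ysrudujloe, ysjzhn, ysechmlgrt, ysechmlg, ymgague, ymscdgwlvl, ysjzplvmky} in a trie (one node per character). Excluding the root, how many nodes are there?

Count nodes per top-level branch (shared prefixes stored once):
  'y'-branch (ymgague, ymscdgwlvl, ysechmlg, ysechmlgrt, ysjzhn, ysjzplvmky, ysrudujlhu, ysrudujloe): 44 nodes
Sum: 44

44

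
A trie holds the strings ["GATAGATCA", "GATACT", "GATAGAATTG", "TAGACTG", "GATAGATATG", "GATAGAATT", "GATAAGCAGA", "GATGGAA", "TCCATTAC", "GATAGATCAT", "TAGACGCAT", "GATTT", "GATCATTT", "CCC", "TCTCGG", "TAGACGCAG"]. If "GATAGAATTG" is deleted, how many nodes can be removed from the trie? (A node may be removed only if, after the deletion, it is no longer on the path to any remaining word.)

1

A node on "GATAGAATTG"'s path can go only if nothing else ends at it or branches off below it.
The suffix "G" (1 node) is used only by "GATAGAATTG"; "GATAGAATT" is itself a stored word, so pruning stops there.
Nodes removed: 1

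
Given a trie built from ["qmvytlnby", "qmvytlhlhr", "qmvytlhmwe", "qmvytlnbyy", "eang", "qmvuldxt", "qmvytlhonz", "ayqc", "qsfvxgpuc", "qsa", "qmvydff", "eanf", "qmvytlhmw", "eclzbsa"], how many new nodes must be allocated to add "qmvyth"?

1

Walking "qmvyth" from the root, the first 5 characters ("qmvyt") follow existing edges; "h" is the first miss.
Each of the 1 remaining characters creates one node.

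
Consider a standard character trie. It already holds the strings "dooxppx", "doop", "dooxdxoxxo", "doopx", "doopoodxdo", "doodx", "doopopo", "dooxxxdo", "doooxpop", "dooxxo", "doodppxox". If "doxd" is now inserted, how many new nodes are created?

2

Walking "doxd" from the root, the first 2 characters ("do") follow existing edges; "x" is the first miss.
Each of the 2 remaining characters creates one node.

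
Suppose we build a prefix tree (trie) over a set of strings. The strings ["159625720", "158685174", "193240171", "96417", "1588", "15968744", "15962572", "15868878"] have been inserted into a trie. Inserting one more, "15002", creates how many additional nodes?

3

The longest prefix of "15002" already in the trie is "15" (length 2).
Each of the 3 remaining characters creates one node.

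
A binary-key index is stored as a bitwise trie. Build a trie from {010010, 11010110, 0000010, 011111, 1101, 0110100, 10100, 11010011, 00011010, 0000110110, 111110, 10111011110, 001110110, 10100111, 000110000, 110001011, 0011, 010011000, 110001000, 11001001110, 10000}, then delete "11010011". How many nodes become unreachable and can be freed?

3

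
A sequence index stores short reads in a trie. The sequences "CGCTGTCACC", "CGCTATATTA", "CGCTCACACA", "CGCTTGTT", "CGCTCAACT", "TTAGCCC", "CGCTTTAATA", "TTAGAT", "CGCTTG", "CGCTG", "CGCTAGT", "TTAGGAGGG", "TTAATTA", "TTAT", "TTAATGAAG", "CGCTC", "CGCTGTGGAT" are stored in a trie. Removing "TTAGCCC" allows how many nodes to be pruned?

A node on "TTAGCCC"'s path can go only if nothing else ends at it or branches off below it.
The suffix "CCC" (3 nodes) is used only by "TTAGCCC"; the node for "TTAG" still has the child "A", so pruning stops there.
Nodes removed: 3

3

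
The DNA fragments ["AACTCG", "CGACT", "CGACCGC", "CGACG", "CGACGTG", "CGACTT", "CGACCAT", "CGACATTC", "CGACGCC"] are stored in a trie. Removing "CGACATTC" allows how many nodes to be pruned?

After clearing the end-marker at "CGACATTC", prune upward until reaching a node still needed by another word.
The suffix "ATTC" (4 nodes) is used only by "CGACATTC"; the node for "CGAC" still has the child "T", so pruning stops there.
Nodes removed: 4

4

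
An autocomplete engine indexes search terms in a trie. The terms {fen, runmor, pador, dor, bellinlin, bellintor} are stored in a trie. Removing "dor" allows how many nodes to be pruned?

3

Walk "dor" from the leaf back toward the root, removing each node that no remaining word uses.
No other word shares any prefix with "dor", so all 3 of its nodes go.
Nodes removed: 3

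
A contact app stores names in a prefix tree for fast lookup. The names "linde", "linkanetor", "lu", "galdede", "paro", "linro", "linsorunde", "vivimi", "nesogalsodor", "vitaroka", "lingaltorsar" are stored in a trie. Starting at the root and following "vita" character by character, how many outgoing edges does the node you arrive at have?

1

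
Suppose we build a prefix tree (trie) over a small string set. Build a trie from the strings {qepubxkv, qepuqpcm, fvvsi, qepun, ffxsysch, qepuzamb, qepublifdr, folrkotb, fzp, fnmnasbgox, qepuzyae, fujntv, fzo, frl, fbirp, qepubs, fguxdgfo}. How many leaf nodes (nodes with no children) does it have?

A leaf is a node with no children — equivalently, the end of a word that is not a proper prefix of any other stored word.
Those words: "fbirp", "ffxsysch", "fguxdgfo", "fnmnasbgox", "folrkotb", "frl", "fujntv", "fvvsi", "fzo", "fzp", "qepublifdr", "qepubs", "qepubxkv", "qepun", "qepuqpcm", "qepuzamb", "qepuzyae"
Leaf count: 17

17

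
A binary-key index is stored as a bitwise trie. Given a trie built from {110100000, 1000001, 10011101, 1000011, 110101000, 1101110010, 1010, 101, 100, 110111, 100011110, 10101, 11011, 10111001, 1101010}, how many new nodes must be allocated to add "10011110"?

2

The longest prefix of "10011110" already in the trie is "100111" (length 6).
New nodes needed: |"10011110"| − 6 = 8 − 6 = 2.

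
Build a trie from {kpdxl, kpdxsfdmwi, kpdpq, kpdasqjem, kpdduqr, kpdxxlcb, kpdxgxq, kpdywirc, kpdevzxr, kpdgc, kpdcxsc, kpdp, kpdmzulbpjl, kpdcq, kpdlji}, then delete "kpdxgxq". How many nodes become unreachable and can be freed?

3

A node on "kpdxgxq"'s path can go only if nothing else ends at it or branches off below it.
The suffix "gxq" (3 nodes) is used only by "kpdxgxq"; the node for "kpdx" still has the child "l", so pruning stops there.
Nodes removed: 3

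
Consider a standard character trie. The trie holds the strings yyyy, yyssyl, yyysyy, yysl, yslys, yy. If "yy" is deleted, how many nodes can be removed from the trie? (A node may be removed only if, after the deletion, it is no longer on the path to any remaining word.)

After clearing the end-marker at "yy", prune upward until reaching a node still needed by another word.
Every node on "yy" is still needed (e.g. by "yyyy"), so nothing is freed.
Nodes removed: 0

0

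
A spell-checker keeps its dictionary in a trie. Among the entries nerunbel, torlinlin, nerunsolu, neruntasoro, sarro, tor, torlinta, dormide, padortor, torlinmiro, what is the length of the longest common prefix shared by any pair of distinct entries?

6

Equivalently: take the maximum, over all pairs, of their longest common prefix length.
"torlinlin" and "torlinmiro" agree on "torlin" (6 characters) before diverging; nothing deeper is shared.
Longest shared-prefix length: 6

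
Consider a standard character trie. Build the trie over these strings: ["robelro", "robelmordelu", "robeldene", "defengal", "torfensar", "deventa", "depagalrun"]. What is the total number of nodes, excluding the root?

Insert word by word; a character creates a node only if that edge doesn't already exist:
  "robelro" → 7 new (r, o, b, e, l, r, o)
  "robelmordelu" → prefix "robel" already present; 7 new (m, o, r, d, e, l, u)
  "robeldene" → prefix "robel" already present; 4 new (d, e, n, e)
  "defengal" → 8 new (d, e, f, e, n, g, a, l)
  "torfensar" → 9 new (t, o, r, f, e, n, s, a, r)
  "deventa" → prefix "de" already present; 5 new (v, e, n, t, a)
  "depagalrun" → prefix "de" already present; 8 new (p, a, g, a, l, r, u, n)
Total nodes = 7 + 7 + 4 + 8 + 9 + 5 + 8 = 48

48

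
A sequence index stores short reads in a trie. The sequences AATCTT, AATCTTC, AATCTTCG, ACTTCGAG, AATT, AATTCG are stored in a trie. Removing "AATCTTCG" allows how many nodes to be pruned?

A node on "AATCTTCG"'s path can go only if nothing else ends at it or branches off below it.
The suffix "G" (1 node) is used only by "AATCTTCG"; "AATCTTC" is itself a stored word, so pruning stops there.
Nodes removed: 1

1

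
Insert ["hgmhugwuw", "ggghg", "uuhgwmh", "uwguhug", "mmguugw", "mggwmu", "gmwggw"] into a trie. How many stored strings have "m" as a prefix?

2

Filter for entries beginning with "m":
Words under "m": mggwmu, mmguugw
Count: 2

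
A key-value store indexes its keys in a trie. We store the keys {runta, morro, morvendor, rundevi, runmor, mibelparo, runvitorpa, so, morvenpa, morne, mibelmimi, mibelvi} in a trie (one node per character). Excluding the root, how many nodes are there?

50

Trace insertions, counting only characters that open a new branch:
  "runta" → 5 new (r, u, n, t, a)
  "morro" → 5 new (m, o, r, r, o)
  "morvendor" → prefix "mor" already present; 6 new (v, e, n, d, o, r)
  "rundevi" → prefix "run" already present; 4 new (d, e, v, i)
  "runmor" → prefix "run" already present; 3 new (m, o, r)
  "mibelparo" → prefix "m" already present; 8 new (i, b, e, l, p, a, r, o)
  "runvitorpa" → prefix "run" already present; 7 new (v, i, t, o, r, p, a)
  "so" → 2 new (s, o)
  "morvenpa" → prefix "morven" already present; 2 new (p, a)
  "morne" → prefix "mor" already present; 2 new (n, e)
  "mibelmimi" → prefix "mibel" already present; 4 new (m, i, m, i)
  "mibelvi" → prefix "mibel" already present; 2 new (v, i)
Total nodes = 5 + 5 + 6 + 4 + 3 + 8 + 7 + 2 + 2 + 2 + 4 + 2 = 50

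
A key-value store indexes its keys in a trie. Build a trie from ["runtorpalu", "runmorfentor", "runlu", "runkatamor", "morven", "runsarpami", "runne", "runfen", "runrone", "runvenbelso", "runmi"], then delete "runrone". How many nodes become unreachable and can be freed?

4

After clearing the end-marker at "runrone", prune upward until reaching a node still needed by another word.
The suffix "rone" (4 nodes) is used only by "runrone"; the node for "run" still has the child "t", so pruning stops there.
Nodes removed: 4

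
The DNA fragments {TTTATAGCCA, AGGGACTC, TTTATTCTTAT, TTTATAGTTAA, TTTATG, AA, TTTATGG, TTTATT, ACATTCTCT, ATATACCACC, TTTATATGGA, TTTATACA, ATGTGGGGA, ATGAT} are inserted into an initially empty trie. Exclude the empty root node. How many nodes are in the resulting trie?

63

Count nodes per top-level branch (shared prefixes stored once):
  'A'-branch (AA, ACATTCTCT, AGGGACTC, ATATACCACC, ATGAT, ATGTGGGGA): 35 nodes
  'T'-branch (TTTATACA, TTTATAGCCA, TTTATAGTTAA, TTTATATGGA, TTTATG, TTTATGG, TTTATT, TTTATTCTTAT): 28 nodes
Sum: 63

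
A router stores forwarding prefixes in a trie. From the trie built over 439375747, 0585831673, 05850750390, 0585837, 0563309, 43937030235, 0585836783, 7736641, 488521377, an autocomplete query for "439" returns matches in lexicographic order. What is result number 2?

Words with prefix "439", in lexicographic order: "43937030235", "439375747"
Position 2: 439375747

439375747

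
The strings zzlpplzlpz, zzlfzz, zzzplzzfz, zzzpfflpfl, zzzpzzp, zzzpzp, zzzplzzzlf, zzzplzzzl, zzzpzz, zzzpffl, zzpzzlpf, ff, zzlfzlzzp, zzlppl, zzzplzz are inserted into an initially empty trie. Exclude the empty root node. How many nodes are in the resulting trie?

45

For each word, the new-node count is its length minus the longest prefix already in the trie:
  "zzlpplzlpz" → 10 new (z, z, l, p, p, l, z, l, p, z)
  "zzlfzz" → prefix "zzl" already present; 3 new (f, z, z)
  "zzzplzzfz" → prefix "zz" already present; 7 new (z, p, l, z, z, f, z)
  "zzzpfflpfl" → prefix "zzzp" already present; 6 new (f, f, l, p, f, l)
  "zzzpzzp" → prefix "zzzp" already present; 3 new (z, z, p)
  "zzzpzp" → prefix "zzzpz" already present; 1 new (p)
  "zzzplzzzlf" → prefix "zzzplzz" already present; 3 new (z, l, f)
  "zzzplzzzl" → prefix "zzzplzzzl" already present; 0 new (none)
  "zzzpzz" → prefix "zzzpzz" already present; 0 new (none)
  "zzzpffl" → prefix "zzzpffl" already present; 0 new (none)
  "zzpzzlpf" → prefix "zz" already present; 6 new (p, z, z, l, p, f)
  "ff" → 2 new (f, f)
  "zzlfzlzzp" → prefix "zzlfz" already present; 4 new (l, z, z, p)
  "zzlppl" → prefix "zzlppl" already present; 0 new (none)
  "zzzplzz" → prefix "zzzplzz" already present; 0 new (none)
Total nodes = 10 + 3 + 7 + 6 + 3 + 1 + 3 + 0 + 0 + 0 + 6 + 2 + 4 + 0 + 0 = 45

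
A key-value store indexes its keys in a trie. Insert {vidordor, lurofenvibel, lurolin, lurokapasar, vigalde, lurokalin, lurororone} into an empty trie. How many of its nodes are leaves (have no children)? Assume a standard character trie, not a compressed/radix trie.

Leaves are exactly the stored words that no other stored word extends.
Those words: "lurofenvibel", "lurokalin", "lurokapasar", "lurolin", "lurororone", "vidordor", "vigalde"
Leaf count: 7

7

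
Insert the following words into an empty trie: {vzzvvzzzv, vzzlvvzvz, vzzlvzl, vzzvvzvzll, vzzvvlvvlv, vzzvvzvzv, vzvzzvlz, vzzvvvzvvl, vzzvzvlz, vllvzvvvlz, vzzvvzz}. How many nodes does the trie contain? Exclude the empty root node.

Insert word by word; a character creates a node only if that edge doesn't already exist:
  "vzzvvzzzv" → 9 new (v, z, z, v, v, z, z, z, v)
  "vzzlvvzvz" → prefix "vzz" already present; 6 new (l, v, v, z, v, z)
  "vzzlvzl" → prefix "vzzlv" already present; 2 new (z, l)
  "vzzvvzvzll" → prefix "vzzvvz" already present; 4 new (v, z, l, l)
  "vzzvvlvvlv" → prefix "vzzvv" already present; 5 new (l, v, v, l, v)
  "vzzvvzvzv" → prefix "vzzvvzvz" already present; 1 new (v)
  "vzvzzvlz" → prefix "vz" already present; 6 new (v, z, z, v, l, z)
  "vzzvvvzvvl" → prefix "vzzvv" already present; 5 new (v, z, v, v, l)
  "vzzvzvlz" → prefix "vzzv" already present; 4 new (z, v, l, z)
  "vllvzvvvlz" → prefix "v" already present; 9 new (l, l, v, z, v, v, v, l, z)
  "vzzvvzz" → prefix "vzzvvzz" already present; 0 new (none)
Total nodes = 9 + 6 + 2 + 4 + 5 + 1 + 6 + 5 + 4 + 9 + 0 = 51

51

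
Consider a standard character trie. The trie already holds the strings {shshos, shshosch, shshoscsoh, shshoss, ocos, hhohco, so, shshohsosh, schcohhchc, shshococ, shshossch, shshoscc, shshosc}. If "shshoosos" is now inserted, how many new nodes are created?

4

Walking "shshoosos" from the root, the first 5 characters ("shsho") follow existing edges; "o" is the first miss.
New nodes needed: |"shshoosos"| − 5 = 9 − 5 = 4.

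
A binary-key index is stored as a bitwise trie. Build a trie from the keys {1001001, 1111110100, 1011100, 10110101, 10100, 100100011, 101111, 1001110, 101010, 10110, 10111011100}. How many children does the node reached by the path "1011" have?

2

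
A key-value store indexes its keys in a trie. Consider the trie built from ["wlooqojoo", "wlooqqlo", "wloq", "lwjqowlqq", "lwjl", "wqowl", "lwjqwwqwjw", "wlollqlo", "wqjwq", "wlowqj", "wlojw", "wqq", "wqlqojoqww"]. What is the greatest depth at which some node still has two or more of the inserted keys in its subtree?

5

Equivalently: take the maximum, over all pairs, of their longest common prefix length.
e.g. "wlooqojoo" and "wlooqqlo" share the prefix "wlooq" of length 5; no pair shares a longer one.
Longest shared-prefix length: 5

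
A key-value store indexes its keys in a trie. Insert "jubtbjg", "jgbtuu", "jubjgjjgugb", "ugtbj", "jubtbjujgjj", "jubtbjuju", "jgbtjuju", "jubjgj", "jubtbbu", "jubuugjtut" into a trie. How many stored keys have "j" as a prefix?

Traverse to the node for "j", then collect every word in that subtree.
Words under "j": jgbtjuju, jgbtuu, jubjgj, jubjgjjgugb, jubtbbu, jubtbjg, jubtbjujgjj, jubtbjuju, jubuugjtut
Count: 9

9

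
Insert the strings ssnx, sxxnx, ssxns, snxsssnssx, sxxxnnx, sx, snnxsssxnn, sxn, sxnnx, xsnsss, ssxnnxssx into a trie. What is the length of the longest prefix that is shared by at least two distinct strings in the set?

4

Equivalently: take the maximum, over all pairs, of their longest common prefix length.
"ssxnnxssx" and "ssxns" agree on "ssxn" (4 characters) before diverging; nothing deeper is shared.
Longest shared-prefix length: 4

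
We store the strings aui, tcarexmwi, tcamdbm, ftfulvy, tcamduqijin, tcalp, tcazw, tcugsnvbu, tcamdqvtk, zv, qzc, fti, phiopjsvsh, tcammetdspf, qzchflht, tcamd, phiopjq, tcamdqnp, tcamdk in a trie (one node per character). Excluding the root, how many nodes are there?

76

Trace insertions, counting only characters that open a new branch:
  "aui" → 3 new (a, u, i)
  "tcarexmwi" → 9 new (t, c, a, r, e, x, m, w, i)
  "tcamdbm" → prefix "tca" already present; 4 new (m, d, b, m)
  "ftfulvy" → 7 new (f, t, f, u, l, v, y)
  "tcamduqijin" → prefix "tcamd" already present; 6 new (u, q, i, j, i, n)
  "tcalp" → prefix "tca" already present; 2 new (l, p)
  "tcazw" → prefix "tca" already present; 2 new (z, w)
  "tcugsnvbu" → prefix "tc" already present; 7 new (u, g, s, n, v, b, u)
  "tcamdqvtk" → prefix "tcamd" already present; 4 new (q, v, t, k)
  "zv" → 2 new (z, v)
  "qzc" → 3 new (q, z, c)
  "fti" → prefix "ft" already present; 1 new (i)
  "phiopjsvsh" → 10 new (p, h, i, o, p, j, s, v, s, h)
  "tcammetdspf" → prefix "tcam" already present; 7 new (m, e, t, d, s, p, f)
  "qzchflht" → prefix "qzc" already present; 5 new (h, f, l, h, t)
  "tcamd" → prefix "tcamd" already present; 0 new (none)
  "phiopjq" → prefix "phiopj" already present; 1 new (q)
  "tcamdqnp" → prefix "tcamdq" already present; 2 new (n, p)
  "tcamdk" → prefix "tcamd" already present; 1 new (k)
Total nodes = 3 + 9 + 4 + 7 + 6 + 2 + 2 + 7 + 4 + 2 + 3 + 1 + 10 + 7 + 5 + 0 + 1 + 2 + 1 = 76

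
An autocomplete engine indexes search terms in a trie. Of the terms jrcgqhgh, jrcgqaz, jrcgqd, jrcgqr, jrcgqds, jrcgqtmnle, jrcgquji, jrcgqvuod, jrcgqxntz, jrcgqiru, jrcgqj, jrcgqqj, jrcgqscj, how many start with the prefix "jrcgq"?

13

Traverse to the node for "jrcgq", then collect every word in that subtree.
Words under "jrcgq": jrcgqaz, jrcgqd, jrcgqds, jrcgqhgh, jrcgqiru, jrcgqj, jrcgqqj, jrcgqr, jrcgqscj, jrcgqtmnle, jrcgquji, jrcgqvuod, jrcgqxntz
Count: 13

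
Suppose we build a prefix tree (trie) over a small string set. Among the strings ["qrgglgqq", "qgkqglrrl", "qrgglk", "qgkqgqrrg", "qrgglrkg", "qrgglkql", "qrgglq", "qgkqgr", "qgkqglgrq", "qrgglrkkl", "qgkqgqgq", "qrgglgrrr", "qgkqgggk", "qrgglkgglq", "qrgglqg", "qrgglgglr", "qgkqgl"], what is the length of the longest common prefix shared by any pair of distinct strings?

Equivalently: take the maximum, over all pairs, of their longest common prefix length.
e.g. "qrgglrkg" and "qrgglrkkl" share the prefix "qrgglrk" of length 7; no pair shares a longer one.
Longest shared-prefix length: 7

7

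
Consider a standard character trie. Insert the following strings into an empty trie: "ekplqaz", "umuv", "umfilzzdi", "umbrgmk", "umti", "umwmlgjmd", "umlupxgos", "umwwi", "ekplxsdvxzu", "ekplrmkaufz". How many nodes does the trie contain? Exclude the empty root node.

55

Count nodes per top-level branch (shared prefixes stored once):
  'e'-branch (ekplqaz, ekplrmkaufz, ekplxsdvxzu): 21 nodes
  'u'-branch (umbrgmk, umfilzzdi, umlupxgos, umti, umuv, umwmlgjmd, umwwi): 34 nodes
Sum: 55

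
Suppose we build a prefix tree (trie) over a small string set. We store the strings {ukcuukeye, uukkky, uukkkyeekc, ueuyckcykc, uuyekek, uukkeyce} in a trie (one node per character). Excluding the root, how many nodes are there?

36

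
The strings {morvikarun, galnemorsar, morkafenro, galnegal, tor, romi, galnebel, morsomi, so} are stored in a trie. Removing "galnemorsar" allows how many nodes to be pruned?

Walk "galnemorsar" from the leaf back toward the root, removing each node that no remaining word uses.
The suffix "morsar" (6 nodes) is used only by "galnemorsar"; the node for "galne" still has the child "g", so pruning stops there.
Nodes removed: 6

6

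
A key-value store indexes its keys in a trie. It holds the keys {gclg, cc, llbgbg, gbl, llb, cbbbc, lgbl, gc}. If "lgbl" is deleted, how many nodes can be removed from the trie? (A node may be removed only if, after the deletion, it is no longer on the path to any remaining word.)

3

Walk "lgbl" from the leaf back toward the root, removing each node that no remaining word uses.
The suffix "gbl" (3 nodes) is used only by "lgbl"; the node for "l" still has the child "l", so pruning stops there.
Nodes removed: 3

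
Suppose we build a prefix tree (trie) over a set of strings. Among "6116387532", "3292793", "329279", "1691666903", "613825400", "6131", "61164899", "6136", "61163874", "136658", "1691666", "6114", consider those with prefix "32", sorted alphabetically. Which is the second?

Filter for "32…" and sort: "329279", "3292793"
Position 2: 3292793

3292793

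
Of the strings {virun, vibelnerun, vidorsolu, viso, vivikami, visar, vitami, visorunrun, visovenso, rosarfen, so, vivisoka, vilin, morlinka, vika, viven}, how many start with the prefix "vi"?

13

Filter for entries beginning with "vi":
Words under "vi": vibelnerun, vidorsolu, vika, vilin, virun, visar, viso, visorunrun, visovenso, vitami, viven, vivikami, vivisoka
Count: 13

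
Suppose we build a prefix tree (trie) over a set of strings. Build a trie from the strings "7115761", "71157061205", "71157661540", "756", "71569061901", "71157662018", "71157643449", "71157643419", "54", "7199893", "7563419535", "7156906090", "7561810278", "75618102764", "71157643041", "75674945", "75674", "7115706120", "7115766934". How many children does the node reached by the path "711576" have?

3

The children of the "711576" node are the distinct next characters among strings starting with "711576".
Characters that immediately follow "711576" among the stored strings: {1, 4, 6}.
That node has 3 child edges.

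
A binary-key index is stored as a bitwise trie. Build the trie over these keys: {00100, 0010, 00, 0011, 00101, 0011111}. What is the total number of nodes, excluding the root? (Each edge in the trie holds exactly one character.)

10

Trace insertions, counting only characters that open a new branch:
  "00100" → 5 new (0, 0, 1, 0, 0)
  "0010" → prefix "0010" already present; 0 new (none)
  "00" → prefix "00" already present; 0 new (none)
  "0011" → prefix "001" already present; 1 new (1)
  "00101" → prefix "0010" already present; 1 new (1)
  "0011111" → prefix "0011" already present; 3 new (1, 1, 1)
Total nodes = 5 + 0 + 0 + 1 + 1 + 3 = 10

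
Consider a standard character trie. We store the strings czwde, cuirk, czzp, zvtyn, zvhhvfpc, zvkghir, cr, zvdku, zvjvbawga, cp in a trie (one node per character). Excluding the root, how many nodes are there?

Trace insertions, counting only characters that open a new branch:
  "czwde" → 5 new (c, z, w, d, e)
  "cuirk" → prefix "c" already present; 4 new (u, i, r, k)
  "czzp" → prefix "cz" already present; 2 new (z, p)
  "zvtyn" → 5 new (z, v, t, y, n)
  "zvhhvfpc" → prefix "zv" already present; 6 new (h, h, v, f, p, c)
  "zvkghir" → prefix "zv" already present; 5 new (k, g, h, i, r)
  "cr" → prefix "c" already present; 1 new (r)
  "zvdku" → prefix "zv" already present; 3 new (d, k, u)
  "zvjvbawga" → prefix "zv" already present; 7 new (j, v, b, a, w, g, a)
  "cp" → prefix "c" already present; 1 new (p)
Total nodes = 5 + 4 + 2 + 5 + 6 + 5 + 1 + 3 + 7 + 1 = 39

39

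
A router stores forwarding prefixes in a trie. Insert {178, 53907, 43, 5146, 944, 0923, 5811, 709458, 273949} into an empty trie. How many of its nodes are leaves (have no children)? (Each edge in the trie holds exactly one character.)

Leaves are exactly the stored words that no other stored word extends.
Those words: "0923", "178", "273949", "43", "5146", "53907", "5811", "709458", "944"
Leaf count: 9

9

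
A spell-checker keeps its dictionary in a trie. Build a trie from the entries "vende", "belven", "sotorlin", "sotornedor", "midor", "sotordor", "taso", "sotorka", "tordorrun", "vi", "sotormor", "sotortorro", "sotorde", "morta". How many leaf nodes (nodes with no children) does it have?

14

A leaf is a node with no children — equivalently, the end of a word that is not a proper prefix of any other stored word.
Those words: "belven", "midor", "morta", "sotorde", "sotordor", "sotorka", "sotorlin", "sotormor", "sotornedor", "sotortorro", "taso", "tordorrun", "vende", "vi"
Leaf count: 14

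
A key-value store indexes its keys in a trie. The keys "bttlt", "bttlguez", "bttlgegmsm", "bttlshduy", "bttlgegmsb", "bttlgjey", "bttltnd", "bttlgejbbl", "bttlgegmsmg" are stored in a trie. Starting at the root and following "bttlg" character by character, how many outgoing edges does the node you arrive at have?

3

Walk "bttlg" from the root, arriving at one node.
Distinct next characters after "bttlg": e, j, u.
That node has 3 child edges.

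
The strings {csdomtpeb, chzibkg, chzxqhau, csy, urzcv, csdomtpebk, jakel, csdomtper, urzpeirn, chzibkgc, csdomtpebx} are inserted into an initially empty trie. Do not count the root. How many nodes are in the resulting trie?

For each word, the new-node count is its length minus the longest prefix already in the trie:
  "csdomtpeb" → 9 new (c, s, d, o, m, t, p, e, b)
  "chzibkg" → prefix "c" already present; 6 new (h, z, i, b, k, g)
  "chzxqhau" → prefix "chz" already present; 5 new (x, q, h, a, u)
  "csy" → prefix "cs" already present; 1 new (y)
  "urzcv" → 5 new (u, r, z, c, v)
  "csdomtpebk" → prefix "csdomtpeb" already present; 1 new (k)
  "jakel" → 5 new (j, a, k, e, l)
  "csdomtper" → prefix "csdomtpe" already present; 1 new (r)
  "urzpeirn" → prefix "urz" already present; 5 new (p, e, i, r, n)
  "chzibkgc" → prefix "chzibkg" already present; 1 new (c)
  "csdomtpebx" → prefix "csdomtpeb" already present; 1 new (x)
Total nodes = 9 + 6 + 5 + 1 + 5 + 1 + 5 + 1 + 5 + 1 + 1 = 40

40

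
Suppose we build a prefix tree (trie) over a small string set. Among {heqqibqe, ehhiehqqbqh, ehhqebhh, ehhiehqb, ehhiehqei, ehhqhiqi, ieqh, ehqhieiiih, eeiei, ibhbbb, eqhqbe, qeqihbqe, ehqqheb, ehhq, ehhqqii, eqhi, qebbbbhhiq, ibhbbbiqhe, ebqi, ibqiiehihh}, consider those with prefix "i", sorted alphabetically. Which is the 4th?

Words with prefix "i", in lexicographic order: "ibhbbb", "ibhbbbiqhe", "ibqiiehihh", "ieqh"
The 4th is ieqh.

ieqh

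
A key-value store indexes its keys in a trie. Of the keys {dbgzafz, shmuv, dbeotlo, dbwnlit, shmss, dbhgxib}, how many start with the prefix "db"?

4

Traverse to the node for "db", then collect every word in that subtree.
Words under "db": dbeotlo, dbgzafz, dbhgxib, dbwnlit
Count: 4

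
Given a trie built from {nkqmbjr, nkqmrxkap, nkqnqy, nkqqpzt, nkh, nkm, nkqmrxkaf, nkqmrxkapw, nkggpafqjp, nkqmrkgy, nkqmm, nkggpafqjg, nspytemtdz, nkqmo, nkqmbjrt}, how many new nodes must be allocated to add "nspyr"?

1

"nspy" is already a path in the trie; the remaining "r" must be added.
So 5 − 4 = 1 new nodes.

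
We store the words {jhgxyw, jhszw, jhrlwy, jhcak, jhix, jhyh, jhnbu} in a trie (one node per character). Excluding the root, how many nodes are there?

23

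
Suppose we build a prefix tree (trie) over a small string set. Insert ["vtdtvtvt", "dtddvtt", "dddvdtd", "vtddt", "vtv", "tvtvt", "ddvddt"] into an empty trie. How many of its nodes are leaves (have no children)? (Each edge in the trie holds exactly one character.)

Leaves are exactly the stored words that no other stored word extends.
Those words: "dddvdtd", "ddvddt", "dtddvtt", "tvtvt", "vtddt", "vtdtvtvt", "vtv"
Leaf count: 7

7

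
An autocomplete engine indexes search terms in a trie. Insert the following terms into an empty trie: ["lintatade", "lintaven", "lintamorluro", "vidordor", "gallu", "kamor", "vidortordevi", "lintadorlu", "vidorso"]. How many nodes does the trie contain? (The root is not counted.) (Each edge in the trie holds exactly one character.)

For each word, the new-node count is its length minus the longest prefix already in the trie:
  "lintatade" → 9 new (l, i, n, t, a, t, a, d, e)
  "lintaven" → prefix "linta" already present; 3 new (v, e, n)
  "lintamorluro" → prefix "linta" already present; 7 new (m, o, r, l, u, r, o)
  "vidordor" → 8 new (v, i, d, o, r, d, o, r)
  "gallu" → 5 new (g, a, l, l, u)
  "kamor" → 5 new (k, a, m, o, r)
  "vidortordevi" → prefix "vidor" already present; 7 new (t, o, r, d, e, v, i)
  "lintadorlu" → prefix "linta" already present; 5 new (d, o, r, l, u)
  "vidorso" → prefix "vidor" already present; 2 new (s, o)
Total nodes = 9 + 3 + 7 + 8 + 5 + 5 + 7 + 5 + 2 = 51

51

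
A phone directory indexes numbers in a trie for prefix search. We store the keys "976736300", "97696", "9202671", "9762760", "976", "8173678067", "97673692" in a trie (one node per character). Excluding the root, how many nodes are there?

Trie structure (* marks end of a word):
(root)
├─ 8
│  └─ 1
│     └─ 7
│        └─ 3
│           └─ 6
│              └─ 7
│                 └─ 8
│                    └─ 0
│                       └─ 6
│                          └─ 7 *
└─ 9
   ├─ 2
   │  └─ 0
   │     └─ 2
   │        └─ 6
   │           └─ 7
   │              └─ 1 *
   └─ 7
      └─ 6 *
         ├─ 2
         │  └─ 7
         │     └─ 6
         │        └─ 0 *
         ├─ 7
         │  └─ 3
         │     └─ 6
         │        ├─ 3
         │        │  └─ 0
         │        │     └─ 0 *
         │        └─ 9
         │           └─ 2 *
         └─ 9
            └─ 6 *
Counting every labelled node above: 33.

33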